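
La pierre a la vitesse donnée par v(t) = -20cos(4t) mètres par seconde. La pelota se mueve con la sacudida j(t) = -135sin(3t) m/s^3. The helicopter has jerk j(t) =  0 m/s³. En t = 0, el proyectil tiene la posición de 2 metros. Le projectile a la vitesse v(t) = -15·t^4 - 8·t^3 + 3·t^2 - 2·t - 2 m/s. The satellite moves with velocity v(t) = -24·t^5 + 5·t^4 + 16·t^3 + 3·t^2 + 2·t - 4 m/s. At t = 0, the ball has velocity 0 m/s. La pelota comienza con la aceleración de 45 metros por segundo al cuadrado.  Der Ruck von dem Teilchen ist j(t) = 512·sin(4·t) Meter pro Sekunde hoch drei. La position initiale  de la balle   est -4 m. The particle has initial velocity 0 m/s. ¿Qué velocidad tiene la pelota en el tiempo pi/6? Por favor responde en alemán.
Ausgehend von dem Ruck j(t) = -135·sin(3·t), nehmen wir 2 Stammfunktionen. Das Integral von dem Ruck, mit a(0) = 45, ergibt die Beschleunigung: a(t) = 45·cos(3·t). Mit ∫a(t)dt und Anwendung von v(0) = 0, finden wir v(t) = 15·sin(3·t). Mit v(t) = 15·sin(3·t) und Einsetzen von t = pi/6, finden wir v = 15.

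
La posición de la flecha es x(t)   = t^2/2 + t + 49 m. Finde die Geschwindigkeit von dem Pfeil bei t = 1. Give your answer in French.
En partant de la position x(t) = t^2/2 + t + 49, nous prenons 1 dérivée. La dérivée de la position donne la vitesse: v(t) = t + 1. En utilisant v(t) = t + 1 et en substituant t = 1, nous trouvons v = 2.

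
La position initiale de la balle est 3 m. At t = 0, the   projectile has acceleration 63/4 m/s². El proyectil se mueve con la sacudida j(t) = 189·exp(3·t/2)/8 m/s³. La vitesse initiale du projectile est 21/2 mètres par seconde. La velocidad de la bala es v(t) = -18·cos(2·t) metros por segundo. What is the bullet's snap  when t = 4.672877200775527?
To solve this, we need to take 3 derivatives of our velocity equation v(t) = -18·cos(2·t). Taking d/dt of v(t), we find a(t) = 36·sin(2·t). The derivative of acceleration gives jerk: j(t) = 72·cos(2·t). The derivative of jerk gives snap: s(t) = -144·sin(2·t). From the given snap equation s(t) = -144·sin(2·t), we substitute t = 4.672877200775527 to get s = -11.3675526993268.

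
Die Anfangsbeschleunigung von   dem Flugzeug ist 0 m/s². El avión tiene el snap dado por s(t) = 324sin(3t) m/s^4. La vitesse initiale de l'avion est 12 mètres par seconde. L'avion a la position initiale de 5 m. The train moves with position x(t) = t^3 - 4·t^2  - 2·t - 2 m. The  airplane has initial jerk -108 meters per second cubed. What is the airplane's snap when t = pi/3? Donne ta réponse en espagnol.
Usando s(t) = 324·sin(3·t) y sustituyendo t = pi/3, encontramos s = 0.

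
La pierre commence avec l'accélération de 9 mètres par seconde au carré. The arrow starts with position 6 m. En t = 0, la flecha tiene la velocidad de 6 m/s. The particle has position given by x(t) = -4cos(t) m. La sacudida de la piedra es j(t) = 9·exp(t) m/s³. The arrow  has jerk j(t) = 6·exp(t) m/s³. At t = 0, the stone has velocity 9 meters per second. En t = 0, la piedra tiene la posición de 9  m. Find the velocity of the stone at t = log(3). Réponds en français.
En partant du jerk j(t) = 9·exp(t), nous prenons 2 primitives. La primitive du jerk est l'accélération. En utilisant a(0) = 9, nous obtenons a(t) = 9·exp(t). L'intégrale de l'accélération est la vitesse. En utilisant v(0) = 9, nous obtenons v(t) = 9·exp(t). En utilisant v(t) = 9·exp(t) et en substituant t = log(3), nous trouvons v = 27.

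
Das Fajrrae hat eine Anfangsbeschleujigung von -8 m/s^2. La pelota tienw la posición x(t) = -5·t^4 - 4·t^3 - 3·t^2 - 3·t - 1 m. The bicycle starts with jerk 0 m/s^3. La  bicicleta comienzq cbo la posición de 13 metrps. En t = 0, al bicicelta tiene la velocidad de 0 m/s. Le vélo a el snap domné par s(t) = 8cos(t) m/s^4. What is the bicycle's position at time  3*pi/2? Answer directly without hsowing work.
The position at t = 3*pi/2 is x = 5.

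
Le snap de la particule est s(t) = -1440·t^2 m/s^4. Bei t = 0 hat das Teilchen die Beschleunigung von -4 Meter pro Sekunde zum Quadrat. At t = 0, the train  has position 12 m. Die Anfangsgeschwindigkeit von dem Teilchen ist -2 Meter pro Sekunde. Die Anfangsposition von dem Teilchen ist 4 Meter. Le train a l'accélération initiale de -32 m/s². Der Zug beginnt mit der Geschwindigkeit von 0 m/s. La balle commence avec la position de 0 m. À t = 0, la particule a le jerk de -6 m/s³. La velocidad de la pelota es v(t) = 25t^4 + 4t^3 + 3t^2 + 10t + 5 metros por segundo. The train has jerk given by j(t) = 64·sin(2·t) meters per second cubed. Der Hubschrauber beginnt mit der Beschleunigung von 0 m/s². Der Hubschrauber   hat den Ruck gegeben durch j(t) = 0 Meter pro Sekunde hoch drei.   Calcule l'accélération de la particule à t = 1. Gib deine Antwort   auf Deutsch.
Ausgehend von dem Snap s(t) = -1440·t^2, nehmen wir 2 Stammfunktionen. Das Integral von dem Snap, mit j(0) = -6, ergibt den Ruck: j(t) = -480·t^3 - 6. Mit ∫j(t)dt und Anwendung von a(0) = -4, finden wir a(t) = -120·t^4 - 6·t - 4. Aus der Gleichung für die Beschleunigung a(t) = -120·t^4 - 6·t - 4, setzen wir t = 1 ein und erhalten a = -130.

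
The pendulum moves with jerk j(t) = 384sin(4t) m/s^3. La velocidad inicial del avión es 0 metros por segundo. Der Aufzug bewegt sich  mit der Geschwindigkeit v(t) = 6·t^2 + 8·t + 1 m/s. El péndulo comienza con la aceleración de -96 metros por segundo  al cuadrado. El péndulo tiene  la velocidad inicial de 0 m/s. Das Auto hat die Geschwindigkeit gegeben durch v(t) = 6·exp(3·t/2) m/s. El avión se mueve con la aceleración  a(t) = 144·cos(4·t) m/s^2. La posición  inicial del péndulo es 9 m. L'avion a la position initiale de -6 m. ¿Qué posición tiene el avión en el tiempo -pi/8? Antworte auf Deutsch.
Wir müssen das Integral unserer Gleichung für die Beschleunigung a(t) = 144·cos(4·t) 2-mal finden. Mit ∫a(t)dt und Anwendung von v(0) = 0, finden wir v(t) = 36·sin(4·t). Die Stammfunktion von der Geschwindigkeit, mit x(0) = -6, ergibt die Position: x(t) = 3 - 9·cos(4·t). Aus der Gleichung für die Position x(t) = 3 - 9·cos(4·t), setzen wir t = -pi/8 ein und erhalten x = 3.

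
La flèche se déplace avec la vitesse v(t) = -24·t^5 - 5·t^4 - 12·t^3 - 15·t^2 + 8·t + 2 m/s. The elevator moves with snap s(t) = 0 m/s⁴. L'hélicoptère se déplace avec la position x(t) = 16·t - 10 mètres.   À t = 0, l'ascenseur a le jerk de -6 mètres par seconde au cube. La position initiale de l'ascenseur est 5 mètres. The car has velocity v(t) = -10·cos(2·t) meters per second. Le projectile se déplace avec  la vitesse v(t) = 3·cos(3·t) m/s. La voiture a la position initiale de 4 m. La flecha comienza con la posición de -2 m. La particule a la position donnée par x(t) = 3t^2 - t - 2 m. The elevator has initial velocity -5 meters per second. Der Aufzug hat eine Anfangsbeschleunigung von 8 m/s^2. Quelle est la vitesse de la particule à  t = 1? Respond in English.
We must differentiate our position equation x(t) = 3·t^2 - t - 2 1 time. The derivative of position gives velocity: v(t) = 6·t - 1. From the given velocity equation v(t) = 6·t - 1, we substitute t = 1 to get v = 5.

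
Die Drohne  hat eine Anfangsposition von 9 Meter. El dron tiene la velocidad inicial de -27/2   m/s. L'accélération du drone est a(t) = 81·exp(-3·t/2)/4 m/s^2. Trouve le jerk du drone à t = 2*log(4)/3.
Nous devons dériver notre équation de l'accélération a(t) = 81·exp(-3·t/2)/4 1 fois. En prenant d/dt de a(t), nous trouvons j(t) = -243·exp(-3·t/2)/8. Nous avons le jerk j(t) = -243·exp(-3·t/2)/8. En substituant t = 2*log(4)/3: j(2*log(4)/3) = -243/32.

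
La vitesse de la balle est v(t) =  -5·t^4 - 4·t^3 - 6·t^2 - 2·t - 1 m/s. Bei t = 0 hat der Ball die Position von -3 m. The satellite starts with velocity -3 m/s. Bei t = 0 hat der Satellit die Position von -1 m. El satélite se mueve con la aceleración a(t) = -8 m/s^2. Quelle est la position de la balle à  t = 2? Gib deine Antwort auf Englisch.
To find the answer, we compute 1 antiderivative of v(t) = -5·t^4 - 4·t^3 - 6·t^2 - 2·t - 1. Taking ∫v(t)dt and applying x(0) = -3, we find x(t) = -t^5 - t^4 - 2·t^3 - t^2 - t - 3. From the given position equation x(t) = -t^5 - t^4 - 2·t^3 - t^2 - t - 3, we substitute t = 2 to get x = -73.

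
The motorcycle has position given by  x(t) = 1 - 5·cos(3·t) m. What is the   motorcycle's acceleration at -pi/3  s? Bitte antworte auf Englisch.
Starting from position x(t) = 1 - 5·cos(3·t), we take 2 derivatives. Differentiating position, we get velocity: v(t) = 15·sin(3·t). Taking d/dt of v(t), we find a(t) = 45·cos(3·t). We have acceleration a(t) = 45·cos(3·t). Substituting t = -pi/3: a(-pi/3) = -45.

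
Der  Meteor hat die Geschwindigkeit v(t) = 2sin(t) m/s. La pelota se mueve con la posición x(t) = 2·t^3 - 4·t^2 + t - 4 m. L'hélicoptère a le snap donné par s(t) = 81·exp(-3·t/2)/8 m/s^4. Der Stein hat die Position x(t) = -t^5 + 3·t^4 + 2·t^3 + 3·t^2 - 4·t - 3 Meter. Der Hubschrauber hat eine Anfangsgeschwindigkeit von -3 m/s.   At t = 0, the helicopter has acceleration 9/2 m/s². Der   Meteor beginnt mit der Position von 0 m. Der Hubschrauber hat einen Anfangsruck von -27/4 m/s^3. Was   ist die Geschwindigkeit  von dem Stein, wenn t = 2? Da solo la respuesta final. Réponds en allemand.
v(2) = 48.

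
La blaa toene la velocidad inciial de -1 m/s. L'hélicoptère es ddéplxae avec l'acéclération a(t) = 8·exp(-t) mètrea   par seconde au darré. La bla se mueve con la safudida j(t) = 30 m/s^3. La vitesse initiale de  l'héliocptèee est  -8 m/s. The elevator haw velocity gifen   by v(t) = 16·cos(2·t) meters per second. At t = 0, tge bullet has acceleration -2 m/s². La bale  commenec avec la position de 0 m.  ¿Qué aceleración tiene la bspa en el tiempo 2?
Para resolver esto, necesitamos tomar 1 integral de nuestra ecuación de la sacudida j(t) = 30. La antiderivada de la sacudida, con a(0) = -2, da la aceleración: a(t) = 30·t - 2. De la ecuación de la aceleración a(t) = 30·t - 2, sustituimos t = 2 para obtener a = 58.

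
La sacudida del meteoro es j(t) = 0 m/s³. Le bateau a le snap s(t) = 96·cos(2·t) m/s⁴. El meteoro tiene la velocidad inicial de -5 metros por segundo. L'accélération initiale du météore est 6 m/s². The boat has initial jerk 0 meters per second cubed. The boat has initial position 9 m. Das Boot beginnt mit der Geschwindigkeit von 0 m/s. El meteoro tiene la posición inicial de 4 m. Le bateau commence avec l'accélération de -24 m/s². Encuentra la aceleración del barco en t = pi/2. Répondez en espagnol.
Partiendo del snap s(t) = 96·cos(2·t), tomamos 2 antiderivadas. Integrando el snap y usando la condición inicial j(0) = 0, obtenemos j(t) = 48·sin(2·t). Tomando ∫j(t)dt y aplicando a(0) = -24, encontramos a(t) = -24·cos(2·t). Usando a(t) = -24·cos(2·t) y sustituyendo t = pi/2, encontramos a = 24.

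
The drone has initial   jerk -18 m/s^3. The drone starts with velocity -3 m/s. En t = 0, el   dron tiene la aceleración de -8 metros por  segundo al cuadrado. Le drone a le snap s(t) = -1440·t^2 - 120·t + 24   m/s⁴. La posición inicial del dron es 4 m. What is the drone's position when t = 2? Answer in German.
Um dies zu lösen, müssen wir 4 Stammfunktionen unserer Gleichung für den Snap s(t) = -1440·t^2 - 120·t + 24 finden. Das Integral von dem Snap, mit j(0) = -18, ergibt den Ruck: j(t) = -480·t^3 - 60·t^2 + 24·t - 18. Die Stammfunktion von dem Ruck, mit a(0) = -8, ergibt die Beschleunigung: a(t) = -120·t^4 - 20·t^3 + 12·t^2 - 18·t - 8. Mit ∫a(t)dt und Anwendung von v(0) = -3, finden wir v(t) = -24·t^5 - 5·t^4 + 4·t^3 - 9·t^2 - 8·t - 3. Die Stammfunktion von der Geschwindigkeit, mit x(0) = 4, ergibt die Position: x(t) = -4·t^6 - t^5 + t^4 - 3·t^3 - 4·t^2 - 3·t + 4. Aus der Gleichung für die Position x(t) = -4·t^6 - t^5 + t^4 - 3·t^3 - 4·t^2 - 3·t + 4, setzen wir t = 2 ein und erhalten x = -314.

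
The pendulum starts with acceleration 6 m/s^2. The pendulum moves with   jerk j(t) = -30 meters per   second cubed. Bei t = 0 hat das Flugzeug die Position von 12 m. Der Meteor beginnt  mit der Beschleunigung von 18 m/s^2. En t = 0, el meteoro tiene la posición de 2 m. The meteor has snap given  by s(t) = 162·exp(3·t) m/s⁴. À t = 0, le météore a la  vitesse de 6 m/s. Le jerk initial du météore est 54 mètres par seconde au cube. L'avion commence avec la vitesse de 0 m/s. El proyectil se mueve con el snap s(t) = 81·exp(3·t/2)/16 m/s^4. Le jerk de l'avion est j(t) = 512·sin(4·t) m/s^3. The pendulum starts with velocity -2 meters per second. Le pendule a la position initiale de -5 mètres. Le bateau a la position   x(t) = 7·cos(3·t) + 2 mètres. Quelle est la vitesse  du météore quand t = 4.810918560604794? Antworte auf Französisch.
Nous devons trouver l'intégrale de notre équation du snap s(t) = 162·exp(3·t) 3 fois. En prenant ∫s(t)dt et en appliquant j(0) = 54, nous trouvons j(t) = 54·exp(3·t). La primitive du jerk est l'accélération. En utilisant a(0) = 18, nous obtenons a(t) = 18·exp(3·t). L'intégrale de l'accélération, avec v(0) = 6, donne la vitesse: v(t) = 6·exp(3·t). De l'équation de la vitesse v(t) = 6·exp(3·t), nous substituons t = 4.810918560604794 pour obtenir v = 11122883.8372031.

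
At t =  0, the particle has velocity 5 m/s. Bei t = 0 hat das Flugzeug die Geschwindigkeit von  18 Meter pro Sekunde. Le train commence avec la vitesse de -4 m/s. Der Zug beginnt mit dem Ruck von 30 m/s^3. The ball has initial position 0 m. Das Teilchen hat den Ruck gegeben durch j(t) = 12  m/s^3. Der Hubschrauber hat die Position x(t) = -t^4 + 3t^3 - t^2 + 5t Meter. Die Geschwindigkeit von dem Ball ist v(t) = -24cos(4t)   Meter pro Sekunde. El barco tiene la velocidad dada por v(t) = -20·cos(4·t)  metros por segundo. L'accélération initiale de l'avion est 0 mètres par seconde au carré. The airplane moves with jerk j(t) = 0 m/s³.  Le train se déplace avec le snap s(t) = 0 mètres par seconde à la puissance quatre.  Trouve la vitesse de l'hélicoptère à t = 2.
Pour résoudre ceci, nous devons prendre 1 dérivée de notre équation de la position x(t) = -t^4 + 3·t^3 - t^2 + 5·t. En dérivant la position, nous obtenons la vitesse: v(t) = -4·t^3 + 9·t^2 - 2·t + 5. Nous avons la vitesse v(t) = -4·t^3 + 9·t^2 - 2·t + 5. En substituant t = 2: v(2) = 5.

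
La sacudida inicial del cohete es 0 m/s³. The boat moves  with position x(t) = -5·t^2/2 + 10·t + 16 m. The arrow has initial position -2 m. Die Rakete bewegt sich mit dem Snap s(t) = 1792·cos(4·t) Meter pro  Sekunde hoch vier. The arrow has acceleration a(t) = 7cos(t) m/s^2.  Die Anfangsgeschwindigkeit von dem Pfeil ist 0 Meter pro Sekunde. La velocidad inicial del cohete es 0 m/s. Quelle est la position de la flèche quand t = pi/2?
Nous devons intégrer notre équation de l'accélération a(t) = 7·cos(t) 2 fois. L'intégrale de l'accélération est la vitesse. En utilisant v(0) = 0, nous obtenons v(t) = 7·sin(t). En prenant ∫v(t)dt et en appliquant x(0) = -2, nous trouvons x(t) = 5 - 7·cos(t). Nous avons la position x(t) = 5 - 7·cos(t). En substituant t = pi/2: x(pi/2) = 5.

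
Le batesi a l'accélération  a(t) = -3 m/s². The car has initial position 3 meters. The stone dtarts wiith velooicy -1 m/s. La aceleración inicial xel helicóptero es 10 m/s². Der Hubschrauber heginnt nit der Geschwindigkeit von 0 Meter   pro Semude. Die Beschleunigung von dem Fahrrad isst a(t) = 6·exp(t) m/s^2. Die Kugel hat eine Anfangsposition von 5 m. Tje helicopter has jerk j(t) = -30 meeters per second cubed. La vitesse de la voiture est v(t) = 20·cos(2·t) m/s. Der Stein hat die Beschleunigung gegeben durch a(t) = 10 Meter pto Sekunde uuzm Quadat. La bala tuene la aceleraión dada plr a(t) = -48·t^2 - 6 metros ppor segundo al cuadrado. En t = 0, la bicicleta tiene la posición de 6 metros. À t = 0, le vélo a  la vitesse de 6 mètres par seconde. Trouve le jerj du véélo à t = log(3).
En partant de l'accélération a(t) = 6·exp(t), nous prenons 1 dérivée. En dérivant l'accélération, nous obtenons le jerk: j(t) = 6·exp(t). De l'équation du jerk j(t) = 6·exp(t), nous substituons t = log(3) pour obtenir j = 18.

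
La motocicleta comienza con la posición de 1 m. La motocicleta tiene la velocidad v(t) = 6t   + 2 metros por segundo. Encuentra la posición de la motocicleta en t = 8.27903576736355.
Para resolver esto, necesitamos tomar 1 antiderivada de nuestra ecuación de la velocidad v(t) = 6·t + 2. Tomando ∫v(t)dt y aplicando x(0) = 1, encontramos x(t) = 3·t^2 + 2·t + 1. Tenemos la posición x(t) = 3·t^2 + 2·t + 1. Sustituyendo t = 8.27903576736355: x(8.27903576736355) = 223.185371246582.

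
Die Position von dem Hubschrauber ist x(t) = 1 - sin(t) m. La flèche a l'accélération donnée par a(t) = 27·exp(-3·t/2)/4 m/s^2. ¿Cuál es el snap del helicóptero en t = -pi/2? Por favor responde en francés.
Pour résoudre ceci, nous devons prendre 4 dérivées de notre équation de la position x(t) = 1 - sin(t). La dérivée de la position donne la vitesse: v(t) = -cos(t). La dérivée de la vitesse donne l'accélération: a(t) = sin(t). En prenant d/dt de a(t), nous trouvons j(t) = cos(t). La dérivée du jerk donne le snap: s(t) = -sin(t). De l'équation du snap s(t) = -sin(t), nous substituons t = -pi/2 pour obtenir s = 1.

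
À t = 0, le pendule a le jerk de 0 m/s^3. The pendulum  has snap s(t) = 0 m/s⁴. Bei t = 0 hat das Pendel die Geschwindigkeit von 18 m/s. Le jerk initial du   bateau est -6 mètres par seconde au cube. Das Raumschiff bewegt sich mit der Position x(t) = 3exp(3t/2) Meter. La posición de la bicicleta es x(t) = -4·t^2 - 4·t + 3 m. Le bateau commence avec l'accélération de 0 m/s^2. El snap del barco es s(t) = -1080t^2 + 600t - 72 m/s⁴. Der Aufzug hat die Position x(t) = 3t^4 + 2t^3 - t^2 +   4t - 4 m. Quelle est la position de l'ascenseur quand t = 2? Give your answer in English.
We have position x(t) = 3·t^4 + 2·t^3 - t^2 + 4·t - 4. Substituting t = 2: x(2) = 64.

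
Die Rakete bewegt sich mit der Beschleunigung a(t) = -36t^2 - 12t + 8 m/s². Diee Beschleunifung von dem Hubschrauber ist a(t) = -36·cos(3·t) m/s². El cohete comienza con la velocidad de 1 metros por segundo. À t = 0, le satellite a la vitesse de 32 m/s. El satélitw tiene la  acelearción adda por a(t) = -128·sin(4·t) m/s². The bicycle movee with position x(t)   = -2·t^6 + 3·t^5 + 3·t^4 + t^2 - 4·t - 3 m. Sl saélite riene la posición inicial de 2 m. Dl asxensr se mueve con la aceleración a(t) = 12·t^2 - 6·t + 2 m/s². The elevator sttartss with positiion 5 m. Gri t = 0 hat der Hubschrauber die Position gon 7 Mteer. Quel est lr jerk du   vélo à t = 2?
Pour résoudre ceci, nous devons prendre 3 dérivées de notre équation de la position x(t) = -2·t^6 + 3·t^5 + 3·t^4 + t^2 - 4·t - 3. La dérivée de la position donne la vitesse: v(t) = -12·t^5 + 15·t^4 + 12·t^3 + 2·t - 4. En dérivant la vitesse, nous obtenons l'accélération: a(t) = -60·t^4 + 60·t^3 + 36·t^2 + 2. En prenant d/dt de a(t), nous trouvons j(t) = -240·t^3 + 180·t^2 + 72·t. Nous avons le jerk j(t) = -240·t^3 + 180·t^2 + 72·t. En substituant t = 2: j(2) = -1056.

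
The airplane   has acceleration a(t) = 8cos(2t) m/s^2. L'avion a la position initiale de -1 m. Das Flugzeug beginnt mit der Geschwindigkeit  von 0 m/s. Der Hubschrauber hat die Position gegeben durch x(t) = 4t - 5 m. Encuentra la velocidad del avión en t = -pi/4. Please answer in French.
En partant de l'accélération a(t) = 8·cos(2·t), nous prenons 1 primitive. La primitive de l'accélération, avec v(0) = 0, donne la vitesse: v(t) = 4·sin(2·t). De l'équation de la vitesse v(t) = 4·sin(2·t), nous substituons t = -pi/4 pour obtenir v = -4.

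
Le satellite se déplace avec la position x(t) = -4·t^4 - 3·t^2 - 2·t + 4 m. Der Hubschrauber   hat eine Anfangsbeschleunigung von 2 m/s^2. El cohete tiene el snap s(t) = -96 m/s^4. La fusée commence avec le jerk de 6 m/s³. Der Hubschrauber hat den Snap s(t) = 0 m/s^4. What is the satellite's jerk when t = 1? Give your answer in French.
Pour résoudre ceci, nous devons prendre 3 dérivées de notre équation de la position x(t) = -4·t^4 - 3·t^2 - 2·t + 4. La dérivée de la position donne la vitesse: v(t) = -16·t^3 - 6·t - 2. En prenant d/dt de v(t), nous trouvons a(t) = -48·t^2 - 6. En prenant d/dt de a(t), nous trouvons j(t) = -96·t. En utilisant j(t) = -96·t et en substituant t = 1, nous trouvons j = -96.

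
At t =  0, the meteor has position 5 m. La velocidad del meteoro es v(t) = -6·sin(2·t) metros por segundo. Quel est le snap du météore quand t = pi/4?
Nous devons dériver notre équation de la vitesse v(t) = -6·sin(2·t) 3 fois. En dérivant la vitesse, nous obtenons l'accélération: a(t) = -12·cos(2·t). La dérivée de l'accélération donne le jerk: j(t) = 24·sin(2·t). En dérivant le jerk, nous obtenons le snap: s(t) = 48·cos(2·t). Nous avons le snap s(t) = 48·cos(2·t). En substituant t = pi/4: s(pi/4) = 0.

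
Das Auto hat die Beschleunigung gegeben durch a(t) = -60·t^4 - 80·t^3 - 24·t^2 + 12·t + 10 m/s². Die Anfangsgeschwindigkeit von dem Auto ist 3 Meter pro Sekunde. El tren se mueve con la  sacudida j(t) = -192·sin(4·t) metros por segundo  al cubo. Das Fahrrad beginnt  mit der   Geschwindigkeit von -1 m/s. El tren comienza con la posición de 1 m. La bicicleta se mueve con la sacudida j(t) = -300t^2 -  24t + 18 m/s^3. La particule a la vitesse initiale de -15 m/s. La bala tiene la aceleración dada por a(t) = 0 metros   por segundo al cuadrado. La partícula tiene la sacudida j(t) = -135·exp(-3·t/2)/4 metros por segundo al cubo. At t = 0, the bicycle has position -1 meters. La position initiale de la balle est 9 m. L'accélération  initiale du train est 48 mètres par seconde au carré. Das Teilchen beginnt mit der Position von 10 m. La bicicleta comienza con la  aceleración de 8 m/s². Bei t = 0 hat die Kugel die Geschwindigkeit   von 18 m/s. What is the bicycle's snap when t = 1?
To solve this, we need to take 1 derivative of our jerk equation j(t) = -300·t^2 - 24·t + 18. Differentiating jerk, we get snap: s(t) = -600·t - 24. Using s(t) = -600·t - 24 and substituting t = 1, we find s = -624.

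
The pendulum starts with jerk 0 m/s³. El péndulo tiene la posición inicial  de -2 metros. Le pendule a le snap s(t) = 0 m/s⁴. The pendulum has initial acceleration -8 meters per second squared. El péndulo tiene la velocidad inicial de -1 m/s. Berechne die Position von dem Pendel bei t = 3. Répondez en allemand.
Um dies zu lösen, müssen wir 4 Integrale unserer Gleichung für den Snap s(t) = 0 finden. Das Integral von dem Snap ist der Ruck. Mit j(0) = 0 erhalten wir j(t) = 0. Mit ∫j(t)dt und Anwendung von a(0) = -8, finden wir a(t) = -8. Das Integral von der Beschleunigung, mit v(0) = -1, ergibt die Geschwindigkeit: v(t) = -8·t - 1. Durch Integration von der Geschwindigkeit und Verwendung der Anfangsbedingung x(0) = -2, erhalten wir x(t) = -4·t^2 - t - 2. Aus der Gleichung für die Position x(t) = -4·t^2 - t - 2, setzen wir t = 3 ein und erhalten x = -41.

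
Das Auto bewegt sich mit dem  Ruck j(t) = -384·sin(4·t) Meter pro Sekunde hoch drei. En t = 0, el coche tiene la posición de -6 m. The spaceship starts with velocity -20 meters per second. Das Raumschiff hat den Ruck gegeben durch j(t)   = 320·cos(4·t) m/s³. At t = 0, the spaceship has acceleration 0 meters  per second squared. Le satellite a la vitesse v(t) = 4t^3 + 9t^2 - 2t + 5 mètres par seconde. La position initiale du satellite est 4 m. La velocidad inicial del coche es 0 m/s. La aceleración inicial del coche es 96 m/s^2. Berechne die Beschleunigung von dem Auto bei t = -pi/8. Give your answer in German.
Ausgehend von dem Ruck j(t) = -384·sin(4·t), nehmen wir 1 Stammfunktion. Die Stammfunktion von dem Ruck, mit a(0) = 96, ergibt die Beschleunigung: a(t) = 96·cos(4·t). Aus der Gleichung für die Beschleunigung a(t) = 96·cos(4·t), setzen wir t = -pi/8 ein und erhalten a = 0.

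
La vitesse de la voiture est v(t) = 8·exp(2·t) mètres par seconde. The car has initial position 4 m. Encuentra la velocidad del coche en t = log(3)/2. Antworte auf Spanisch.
Usando v(t) = 8·exp(2·t) y sustituyendo t = log(3)/2, encontramos v = 24.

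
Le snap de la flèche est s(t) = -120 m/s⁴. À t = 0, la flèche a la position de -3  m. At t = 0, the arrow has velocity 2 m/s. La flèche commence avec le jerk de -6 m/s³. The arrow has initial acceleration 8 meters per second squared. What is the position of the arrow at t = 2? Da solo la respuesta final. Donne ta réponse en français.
À t = 2, x = -71.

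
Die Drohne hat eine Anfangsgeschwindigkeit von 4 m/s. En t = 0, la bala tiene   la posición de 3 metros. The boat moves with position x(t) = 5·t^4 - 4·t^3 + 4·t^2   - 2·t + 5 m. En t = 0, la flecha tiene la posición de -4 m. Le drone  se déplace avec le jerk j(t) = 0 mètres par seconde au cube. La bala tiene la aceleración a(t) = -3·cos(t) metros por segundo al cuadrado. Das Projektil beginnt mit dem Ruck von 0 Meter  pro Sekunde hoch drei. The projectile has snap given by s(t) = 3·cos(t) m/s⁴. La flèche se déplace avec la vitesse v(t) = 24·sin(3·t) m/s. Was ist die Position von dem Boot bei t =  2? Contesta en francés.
Nous avons la position x(t) = 5·t^4 - 4·t^3 + 4·t^2 - 2·t + 5. En substituant t = 2: x(2) = 65.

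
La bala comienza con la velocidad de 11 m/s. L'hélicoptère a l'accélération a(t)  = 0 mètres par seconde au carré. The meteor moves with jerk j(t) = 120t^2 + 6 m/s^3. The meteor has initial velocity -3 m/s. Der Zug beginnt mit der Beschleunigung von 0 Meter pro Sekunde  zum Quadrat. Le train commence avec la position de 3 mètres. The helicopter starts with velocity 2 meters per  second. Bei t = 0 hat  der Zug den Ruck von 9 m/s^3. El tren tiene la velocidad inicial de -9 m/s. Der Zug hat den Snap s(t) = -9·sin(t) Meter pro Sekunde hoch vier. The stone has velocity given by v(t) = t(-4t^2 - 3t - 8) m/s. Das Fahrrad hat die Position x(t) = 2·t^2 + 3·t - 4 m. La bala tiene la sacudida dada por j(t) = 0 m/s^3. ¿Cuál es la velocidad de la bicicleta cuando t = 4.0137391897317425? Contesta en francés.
Pour résoudre ceci, nous devons prendre 1 dérivée de notre équation de la position x(t) = 2·t^2 + 3·t - 4. En prenant d/dt de x(t), nous trouvons v(t) = 4·t + 3. Nous avons la vitesse v(t) = 4·t + 3. En substituant t = 4.0137391897317425: v(4.0137391897317425) = 19.0549567589270.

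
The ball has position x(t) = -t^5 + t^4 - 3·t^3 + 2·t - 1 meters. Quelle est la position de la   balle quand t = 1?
En utilisant x(t) = -t^5 + t^4 - 3·t^3 + 2·t - 1 et en substituant t = 1, nous trouvons x = -2.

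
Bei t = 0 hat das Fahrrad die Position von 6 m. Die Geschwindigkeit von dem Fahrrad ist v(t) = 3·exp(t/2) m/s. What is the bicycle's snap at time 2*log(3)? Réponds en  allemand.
Ausgehend von der Geschwindigkeit v(t) = 3·exp(t/2), nehmen wir 3 Ableitungen. Mit d/dt von v(t) finden wir a(t) = 3·exp(t/2)/2. Durch Ableiten von der Beschleunigung erhalten wir den Ruck: j(t) = 3·exp(t/2)/4. Mit d/dt von j(t) finden wir s(t) = 3·exp(t/2)/8. Wir haben den Snap s(t) = 3·exp(t/2)/8. Durch Einsetzen von t = 2*log(3): s(2*log(3)) = 9/8.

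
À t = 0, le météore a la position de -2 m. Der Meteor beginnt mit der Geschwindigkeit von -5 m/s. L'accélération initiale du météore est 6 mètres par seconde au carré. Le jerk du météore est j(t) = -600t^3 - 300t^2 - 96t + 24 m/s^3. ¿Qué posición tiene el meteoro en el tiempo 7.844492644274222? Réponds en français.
Nous devons trouver l'intégrale de notre équation du jerk j(t) = -600·t^3 - 300·t^2 - 96·t + 24 3 fois. En intégrant le jerk et en utilisant la condition initiale a(0) = 6, nous obtenons a(t) = -150·t^4 - 100·t^3 - 48·t^2 + 24·t + 6. En intégrant l'accélération et en utilisant la condition initiale v(0) = -5, nous obtenons v(t) = -30·t^5 - 25·t^4 - 16·t^3 + 12·t^2 + 6·t - 5. La primitive de la vitesse est la position. En utilisant x(0) = -2, nous obtenons x(t) = -5·t^6 - 5·t^5 - 4·t^4 + 4·t^3 + 3·t^2 - 5·t - 2. En utilisant x(t) = -5·t^6 - 5·t^5 - 4·t^4 + 4·t^3 + 3·t^2 - 5·t - 2 et en substituant t = 7.844492644274222, nous trouvons x = -1326684.85805260.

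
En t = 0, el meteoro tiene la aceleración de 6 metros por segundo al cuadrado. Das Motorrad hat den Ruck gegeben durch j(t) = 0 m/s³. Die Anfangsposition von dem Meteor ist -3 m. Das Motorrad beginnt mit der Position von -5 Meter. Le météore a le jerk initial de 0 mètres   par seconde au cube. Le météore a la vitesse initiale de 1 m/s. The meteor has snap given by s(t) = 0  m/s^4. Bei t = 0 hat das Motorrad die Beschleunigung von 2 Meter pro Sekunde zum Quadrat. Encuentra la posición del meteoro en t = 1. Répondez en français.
En partant du snap s(t) = 0, nous prenons 4 primitives. En prenant ∫s(t)dt et en appliquant j(0) = 0, nous trouvons j(t) = 0. En intégrant le jerk et en utilisant la condition initiale a(0) = 6, nous obtenons a(t) = 6. La primitive de l'accélération est la vitesse. En utilisant v(0) = 1, nous obtenons v(t) = 6·t + 1. L'intégrale de la vitesse, avec x(0) = -3, donne la position: x(t) = 3·t^2 + t - 3. De l'équation de la position x(t) = 3·t^2 + t - 3, nous substituons t = 1 pour obtenir x = 1.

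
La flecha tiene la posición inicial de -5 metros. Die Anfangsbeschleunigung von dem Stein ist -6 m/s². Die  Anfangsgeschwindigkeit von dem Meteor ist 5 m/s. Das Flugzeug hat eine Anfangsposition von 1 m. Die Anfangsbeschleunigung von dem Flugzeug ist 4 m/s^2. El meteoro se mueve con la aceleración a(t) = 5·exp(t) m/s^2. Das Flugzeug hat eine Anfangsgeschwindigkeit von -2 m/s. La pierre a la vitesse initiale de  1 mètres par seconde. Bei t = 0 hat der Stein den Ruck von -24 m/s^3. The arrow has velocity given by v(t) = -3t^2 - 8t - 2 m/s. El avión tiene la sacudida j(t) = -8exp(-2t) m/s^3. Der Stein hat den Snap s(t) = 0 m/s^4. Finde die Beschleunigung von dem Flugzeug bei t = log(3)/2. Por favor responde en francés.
Pour résoudre ceci, nous devons prendre 1 intégrale de notre équation du jerk j(t) = -8·exp(-2·t). En intégrant le jerk et en utilisant la condition initiale a(0) = 4, nous obtenons a(t) = 4·exp(-2·t). En utilisant a(t) = 4·exp(-2·t) et en substituant t = log(3)/2, nous trouvons a = 4/3.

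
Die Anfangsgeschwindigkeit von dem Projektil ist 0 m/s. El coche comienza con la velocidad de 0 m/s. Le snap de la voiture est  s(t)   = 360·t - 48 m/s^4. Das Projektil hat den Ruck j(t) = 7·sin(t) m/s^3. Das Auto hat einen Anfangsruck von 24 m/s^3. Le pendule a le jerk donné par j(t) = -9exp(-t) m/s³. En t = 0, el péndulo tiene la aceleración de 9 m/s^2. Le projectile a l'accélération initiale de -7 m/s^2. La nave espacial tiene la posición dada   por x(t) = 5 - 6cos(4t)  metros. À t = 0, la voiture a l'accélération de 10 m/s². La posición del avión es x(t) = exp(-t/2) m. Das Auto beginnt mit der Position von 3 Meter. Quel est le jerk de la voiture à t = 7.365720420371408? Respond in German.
Um dies zu lösen, müssen wir 1 Stammfunktion unserer Gleichung für den Snap s(t) = 360·t - 48 finden. Durch Integration von dem Snap und Verwendung der Anfangsbedingung j(0) = 24, erhalten wir j(t) = 180·t^2 - 48·t + 24. Wir haben den Ruck j(t) = 180·t^2 - 48·t + 24. Durch Einsetzen von t = 7.365720420371408: j(7.365720420371408) = 9436.13613581592.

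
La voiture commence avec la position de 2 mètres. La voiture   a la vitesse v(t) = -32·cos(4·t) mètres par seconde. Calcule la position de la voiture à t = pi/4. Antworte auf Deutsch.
Wir müssen unsere Gleichung für die Geschwindigkeit v(t) = -32·cos(4·t) 1-mal integrieren. Das Integral von der Geschwindigkeit, mit x(0) = 2, ergibt die Position: x(t) = 2 - 8·sin(4·t). Mit x(t) = 2 - 8·sin(4·t) und Einsetzen von t = pi/4, finden wir x = 2.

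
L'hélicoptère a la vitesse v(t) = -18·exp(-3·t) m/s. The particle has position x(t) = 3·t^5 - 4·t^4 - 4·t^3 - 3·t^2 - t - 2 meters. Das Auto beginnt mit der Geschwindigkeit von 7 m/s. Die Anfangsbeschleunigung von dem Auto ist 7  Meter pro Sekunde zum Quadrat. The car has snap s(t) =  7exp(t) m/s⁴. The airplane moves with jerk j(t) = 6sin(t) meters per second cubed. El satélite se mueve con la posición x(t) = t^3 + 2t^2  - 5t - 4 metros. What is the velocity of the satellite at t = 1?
We must differentiate our position equation x(t) = t^3 + 2·t^2 - 5·t - 4 1 time. Taking d/dt of x(t), we find v(t) = 3·t^2 + 4·t - 5. We have velocity v(t) = 3·t^2 + 4·t - 5. Substituting t = 1: v(1) = 2.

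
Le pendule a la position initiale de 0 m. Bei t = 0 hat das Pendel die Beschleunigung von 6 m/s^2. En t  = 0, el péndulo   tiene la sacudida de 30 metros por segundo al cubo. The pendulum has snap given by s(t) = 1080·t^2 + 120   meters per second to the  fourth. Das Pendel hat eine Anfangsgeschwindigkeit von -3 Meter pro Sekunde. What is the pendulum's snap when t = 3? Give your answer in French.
Nous avons le snap s(t) = 1080·t^2 + 120. En substituant t = 3: s(3) = 9840.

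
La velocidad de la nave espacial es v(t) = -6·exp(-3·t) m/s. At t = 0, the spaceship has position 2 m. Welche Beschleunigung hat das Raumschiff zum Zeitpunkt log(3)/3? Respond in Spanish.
Para resolver esto, necesitamos tomar 1 derivada de nuestra ecuación de la velocidad v(t) = -6·exp(-3·t). Derivando la velocidad, obtenemos la aceleración: a(t) = 18·exp(-3·t). De la ecuación de la aceleración a(t) = 18·exp(-3·t), sustituimos t = log(3)/3 para obtener a = 6.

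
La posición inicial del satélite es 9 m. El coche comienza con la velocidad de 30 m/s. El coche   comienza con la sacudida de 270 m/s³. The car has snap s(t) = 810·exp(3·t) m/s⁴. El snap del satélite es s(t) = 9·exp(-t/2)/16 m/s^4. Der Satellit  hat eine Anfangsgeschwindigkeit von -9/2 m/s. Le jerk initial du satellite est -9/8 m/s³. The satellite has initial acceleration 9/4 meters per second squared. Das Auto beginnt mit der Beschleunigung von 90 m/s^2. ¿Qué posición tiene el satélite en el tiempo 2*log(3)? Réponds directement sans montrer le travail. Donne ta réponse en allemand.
Die Position bei t = 2*log(3) ist x = 3.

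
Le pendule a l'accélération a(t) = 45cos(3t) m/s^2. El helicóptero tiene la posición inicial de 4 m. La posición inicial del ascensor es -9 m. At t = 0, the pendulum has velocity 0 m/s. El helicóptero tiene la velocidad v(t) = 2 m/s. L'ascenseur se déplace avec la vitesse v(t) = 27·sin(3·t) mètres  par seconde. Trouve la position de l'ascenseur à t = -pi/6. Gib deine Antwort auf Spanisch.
Partiendo de la velocidad v(t) = 27·sin(3·t), tomamos 1 integral. Tomando ∫v(t)dt y aplicando x(0) = -9, encontramos x(t) = -9·cos(3·t). Tenemos la posición x(t) = -9·cos(3·t). Sustituyendo t = -pi/6: x(-pi/6) = 0.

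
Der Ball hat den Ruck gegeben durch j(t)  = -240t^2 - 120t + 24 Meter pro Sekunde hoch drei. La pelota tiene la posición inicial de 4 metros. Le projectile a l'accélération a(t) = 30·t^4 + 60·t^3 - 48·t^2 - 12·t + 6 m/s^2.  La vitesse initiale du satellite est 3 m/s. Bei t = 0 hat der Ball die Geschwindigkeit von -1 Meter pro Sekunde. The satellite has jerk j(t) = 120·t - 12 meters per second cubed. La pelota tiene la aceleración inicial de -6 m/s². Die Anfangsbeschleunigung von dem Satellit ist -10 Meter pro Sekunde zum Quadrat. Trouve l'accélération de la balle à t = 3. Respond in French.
Pour résoudre ceci, nous devons prendre 1 intégrale de notre équation du jerk j(t) = -240·t^2 - 120·t + 24. L'intégrale du jerk est l'accélération. En utilisant a(0) = -6, nous obtenons a(t) = -80·t^3 - 60·t^2 + 24·t - 6. De l'équation de l'accélération a(t) = -80·t^3 - 60·t^2 + 24·t - 6, nous substituons t = 3 pour obtenir a = -2634.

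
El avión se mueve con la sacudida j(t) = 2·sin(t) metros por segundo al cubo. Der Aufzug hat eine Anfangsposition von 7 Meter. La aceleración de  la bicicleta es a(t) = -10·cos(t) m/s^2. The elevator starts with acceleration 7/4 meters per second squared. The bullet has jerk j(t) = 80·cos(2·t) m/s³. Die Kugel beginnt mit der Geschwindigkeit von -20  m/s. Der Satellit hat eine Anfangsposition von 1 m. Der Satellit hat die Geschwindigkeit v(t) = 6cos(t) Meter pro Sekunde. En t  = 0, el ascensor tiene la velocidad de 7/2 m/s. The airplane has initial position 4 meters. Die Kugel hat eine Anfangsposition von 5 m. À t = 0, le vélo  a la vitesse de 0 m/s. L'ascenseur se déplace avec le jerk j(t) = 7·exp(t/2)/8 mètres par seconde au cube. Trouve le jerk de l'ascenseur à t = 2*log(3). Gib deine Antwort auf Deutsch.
Wir haben den Ruck j(t) = 7·exp(t/2)/8. Durch Einsetzen von t = 2*log(3): j(2*log(3)) = 21/8.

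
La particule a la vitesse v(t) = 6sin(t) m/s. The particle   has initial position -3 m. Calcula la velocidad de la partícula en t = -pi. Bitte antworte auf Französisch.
Nous avons la vitesse v(t) = 6·sin(t). En substituant t = -pi: v(-pi) = 0.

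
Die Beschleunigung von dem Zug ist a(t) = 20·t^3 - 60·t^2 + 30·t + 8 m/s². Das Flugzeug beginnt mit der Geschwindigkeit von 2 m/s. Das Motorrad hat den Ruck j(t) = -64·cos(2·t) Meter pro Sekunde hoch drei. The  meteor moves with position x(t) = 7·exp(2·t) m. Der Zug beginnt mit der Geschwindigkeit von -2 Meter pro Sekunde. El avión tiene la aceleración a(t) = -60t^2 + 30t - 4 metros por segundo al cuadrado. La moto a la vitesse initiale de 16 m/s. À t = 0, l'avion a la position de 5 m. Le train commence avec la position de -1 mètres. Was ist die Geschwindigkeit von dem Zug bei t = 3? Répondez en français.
Nous devons trouver l'intégrale de notre équation de l'accélération a(t) = 20·t^3 - 60·t^2 + 30·t + 8 1 fois. L'intégrale de l'accélération est la vitesse. En utilisant v(0) = -2, nous obtenons v(t) = 5·t^4 - 20·t^3 + 15·t^2 + 8·t - 2. Nous avons la vitesse v(t) = 5·t^4 - 20·t^3 + 15·t^2 + 8·t - 2. En substituant t = 3: v(3) = 22.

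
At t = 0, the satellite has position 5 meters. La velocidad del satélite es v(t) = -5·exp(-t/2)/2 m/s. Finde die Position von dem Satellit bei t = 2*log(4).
Wir müssen unsere Gleichung für die Geschwindigkeit v(t) = -5·exp(-t/2)/2 1-mal integrieren. Durch Integration von der Geschwindigkeit und Verwendung der Anfangsbedingung x(0) = 5, erhalten wir x(t) = 5·exp(-t/2). Aus der Gleichung für die Position x(t) = 5·exp(-t/2), setzen wir t = 2*log(4) ein und erhalten x = 5/4.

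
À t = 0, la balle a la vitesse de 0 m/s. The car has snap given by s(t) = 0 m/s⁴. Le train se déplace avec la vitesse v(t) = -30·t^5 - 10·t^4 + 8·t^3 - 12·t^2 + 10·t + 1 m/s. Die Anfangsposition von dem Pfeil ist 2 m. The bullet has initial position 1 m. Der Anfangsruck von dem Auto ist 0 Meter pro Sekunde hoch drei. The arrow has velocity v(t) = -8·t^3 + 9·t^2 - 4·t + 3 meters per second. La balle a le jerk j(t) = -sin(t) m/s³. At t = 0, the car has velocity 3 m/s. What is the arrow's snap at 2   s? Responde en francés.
En partant de la vitesse v(t) = -8·t^3 + 9·t^2 - 4·t + 3, nous prenons 3 dérivées. La dérivée de la vitesse donne l'accélération: a(t) = -24·t^2 + 18·t - 4. La dérivée de l'accélération donne le jerk: j(t) = 18 - 48·t. En dérivant le jerk, nous obtenons le snap: s(t) = -48. Nous avons le snap s(t) = -48. En substituant t = 2: s(2) = -48.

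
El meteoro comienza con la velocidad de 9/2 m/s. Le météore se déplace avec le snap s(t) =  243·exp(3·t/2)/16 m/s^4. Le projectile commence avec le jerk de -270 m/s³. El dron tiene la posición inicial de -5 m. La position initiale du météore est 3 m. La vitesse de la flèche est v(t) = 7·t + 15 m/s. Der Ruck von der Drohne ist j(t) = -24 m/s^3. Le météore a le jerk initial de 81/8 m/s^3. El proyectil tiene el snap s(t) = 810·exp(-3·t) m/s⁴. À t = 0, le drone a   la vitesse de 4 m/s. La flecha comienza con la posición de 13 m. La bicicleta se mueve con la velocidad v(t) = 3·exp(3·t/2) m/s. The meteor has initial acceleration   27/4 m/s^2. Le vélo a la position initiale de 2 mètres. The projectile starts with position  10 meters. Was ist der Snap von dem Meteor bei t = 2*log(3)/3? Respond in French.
Nous avons le snap s(t) = 243·exp(3·t/2)/16. En substituant t = 2*log(3)/3: s(2*log(3)/3) = 729/16.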